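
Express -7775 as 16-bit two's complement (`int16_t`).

|-7775| = 7775 = 0001111001011111 in 16 bits.
Invert the bits: 1110000110100000. Add 1: 1110000110100001.

1110000110100001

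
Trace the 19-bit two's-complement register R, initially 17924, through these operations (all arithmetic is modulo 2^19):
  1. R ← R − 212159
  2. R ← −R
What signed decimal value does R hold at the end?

194235

Start: R = 17924 = 0000100011000000100.
R = 17924 − 212159 = -194235 = 1010000100101000101
R = −(-194235) = 194235 = 0101111011010111011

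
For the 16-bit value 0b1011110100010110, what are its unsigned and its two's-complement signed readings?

unsigned = 48406, signed = -17130

Unsigned: 1011110100010110 = 48406.
Signed: MSB=1 → 48406 − 65536 = -17130.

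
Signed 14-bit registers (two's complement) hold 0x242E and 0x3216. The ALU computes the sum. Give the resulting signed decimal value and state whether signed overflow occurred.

0x242E = 10010000101110 = -7122 (signed)
0x3216 = 11001000010110 = -3562 (signed)
  10010000101110
+ 11001000010110
= 01011001000100  (discard carry-out 1)
Result 01011001000100: MSB = 0 → value 5700.
Both addends are negative but the stored result is non-negative: signed overflow. The true value -7122 + (-3562) = -10684 lies outside [-8192, 8191].

5700; overflow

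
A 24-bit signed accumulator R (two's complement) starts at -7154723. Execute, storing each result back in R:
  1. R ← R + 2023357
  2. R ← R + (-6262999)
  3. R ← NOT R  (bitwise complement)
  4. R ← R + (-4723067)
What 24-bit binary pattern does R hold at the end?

011001011100101111000001

Start: R = -7154723 = 100100101101001111011101.
R = -7154723 + 2023357 = -5131366 = 101100011011001110011010
R = -5131366 + (-6262999) = -11394365; wraps to 5382851 = 010100100010001011000011
R = NOT 010100100010001011000011 = 101011011101110100111100 = -5382852
R = -5382852 + (-4723067) = -10105919; wraps to 6671297 = 011001011100101111000001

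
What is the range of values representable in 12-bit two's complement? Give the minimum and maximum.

Minimum: −2^11 = -2048.
Maximum: 2^11 − 1 = 2047.

min = -2048, max = 2047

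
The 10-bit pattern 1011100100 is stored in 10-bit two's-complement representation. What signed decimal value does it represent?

MSB is 1, so the value is negative.
Invert: 0100011011. Add 1: 0100011100 = 284. So the value is −284.

-284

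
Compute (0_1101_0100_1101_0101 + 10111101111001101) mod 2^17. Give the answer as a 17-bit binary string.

00101000010100010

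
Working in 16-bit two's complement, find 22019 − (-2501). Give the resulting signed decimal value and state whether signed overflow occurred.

24520; no overflow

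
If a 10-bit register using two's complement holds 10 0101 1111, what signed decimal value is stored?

MSB is 1, so the value is negative.
Invert: 0110100000. Add 1: 0110100001 = 417. So the value is −417.

-417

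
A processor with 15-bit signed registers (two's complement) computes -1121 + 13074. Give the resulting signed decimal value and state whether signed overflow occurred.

-1121 → 111101110011111
13074 → 011001100010010
  111101110011111
+ 011001100010010
= 010111010110001  (discard carry-out 1)
Result 010111010110001: MSB = 0 → value 11953.
Addends have opposite signs, so signed overflow cannot occur.

11953; no overflow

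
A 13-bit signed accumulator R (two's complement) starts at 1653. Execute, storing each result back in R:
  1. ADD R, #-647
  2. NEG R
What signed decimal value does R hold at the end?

Start: R = 1653 = 0011001110101.
R = 1653 + (-647) = 1006 = 0001111101110
R = −(1006) = -1006 = 1110000010010

-1006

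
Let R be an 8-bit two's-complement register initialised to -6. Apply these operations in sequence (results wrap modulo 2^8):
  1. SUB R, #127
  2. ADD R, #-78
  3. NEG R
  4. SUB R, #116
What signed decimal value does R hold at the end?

Start: R = -6 = 11111010.
R = -6 − 127 = -133; wraps to 123 = 01111011
R = 123 + (-78) = 45 = 00101101
R = −(45) = -45 = 11010011
R = -45 − 116 = -161; wraps to 95 = 01011111

95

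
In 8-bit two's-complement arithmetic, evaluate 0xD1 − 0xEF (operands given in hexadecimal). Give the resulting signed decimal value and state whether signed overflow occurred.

-30; no overflow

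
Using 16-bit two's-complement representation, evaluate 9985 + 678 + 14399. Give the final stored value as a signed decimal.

25062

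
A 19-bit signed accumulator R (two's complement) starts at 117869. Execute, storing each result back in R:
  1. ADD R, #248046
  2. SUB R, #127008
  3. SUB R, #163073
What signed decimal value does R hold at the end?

75834

Start: R = 117869 = 0011100110001101101.
R = 117869 + 248046 = 365915; wraps to -158373 = 1011001010101011011
R = -158373 − 127008 = -285381; wraps to 238907 = 0111010010100111011
R = 238907 − 163073 = 75834 = 0010010100000111010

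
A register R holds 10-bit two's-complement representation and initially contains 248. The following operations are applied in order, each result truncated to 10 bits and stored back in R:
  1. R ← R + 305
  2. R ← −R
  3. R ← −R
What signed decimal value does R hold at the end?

-471

Start: R = 248 = 0011111000.
R = 248 + 305 = 553; wraps to -471 = 1000101001
R = −(-471) = 471 = 0111010111
R = −(471) = -471 = 1000101001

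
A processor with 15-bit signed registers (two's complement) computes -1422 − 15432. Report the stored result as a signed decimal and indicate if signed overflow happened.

15914; overflow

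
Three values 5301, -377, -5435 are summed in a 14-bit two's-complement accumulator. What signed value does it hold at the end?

-511

5301 + (-377) = 4924 (01001100111100)
4924 + (-5435) = -511 (11111000000001)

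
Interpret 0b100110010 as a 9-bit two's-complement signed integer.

MSB is 1, so the value is negative.
Unsigned reading: 306. Subtract 2^9 = 512: 306 − 512 = -206.

-206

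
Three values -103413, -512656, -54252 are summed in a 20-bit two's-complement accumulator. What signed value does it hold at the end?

-103413 + (-512656) = -616069 → wraps to 432507 (01101001100101111011)
432507 + (-54252) = 378255 (01011100010110001111)

378255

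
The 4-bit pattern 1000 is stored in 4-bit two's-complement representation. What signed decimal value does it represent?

-8

MSB is 1, so the value is negative.
Invert: 0111. Add 1: 1000 = 8. So the value is −8.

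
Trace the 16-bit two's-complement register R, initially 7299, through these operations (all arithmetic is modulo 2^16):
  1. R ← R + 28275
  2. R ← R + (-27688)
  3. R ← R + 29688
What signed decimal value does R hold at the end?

Start: R = 7299 = 0001110010000011.
R = 7299 + 28275 = 35574; wraps to -29962 = 1000101011110110
R = -29962 + (-27688) = -57650; wraps to 7886 = 0001111011001110
R = 7886 + 29688 = 37574; wraps to -27962 = 1001001011000110

-27962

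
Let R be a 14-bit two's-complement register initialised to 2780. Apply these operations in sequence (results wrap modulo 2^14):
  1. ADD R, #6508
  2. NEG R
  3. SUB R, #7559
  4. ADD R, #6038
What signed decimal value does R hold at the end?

Start: R = 2780 = 00101011011100.
R = 2780 + 6508 = 9288; wraps to -7096 = 10010001001000
R = −(-7096) = 7096 = 01101110111000
R = 7096 − 7559 = -463 = 11111000110001
R = -463 + 6038 = 5575 = 01010111000111

5575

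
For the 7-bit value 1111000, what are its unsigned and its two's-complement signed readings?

Unsigned: 1111000 = 120.
Signed: MSB=1 → 120 − 128 = -8.

unsigned = 120, signed = -8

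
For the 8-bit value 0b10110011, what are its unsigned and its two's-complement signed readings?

Unsigned: 10110011 = 179.
Signed: MSB=1 → 179 − 256 = -77.

unsigned = 179, signed = -77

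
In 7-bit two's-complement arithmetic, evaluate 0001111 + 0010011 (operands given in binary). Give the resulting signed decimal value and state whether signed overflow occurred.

34; no overflow

0001111 = 15 (signed)
0010011 = 19 (signed)
  0001111
+ 0010011
= 0100010
Result 0100010: MSB = 0 → value 34.
Both addends are non-negative and so is the stored result: no signed overflow.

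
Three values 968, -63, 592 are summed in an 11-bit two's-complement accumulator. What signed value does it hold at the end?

968 + (-63) = 905 (01110001001)
905 + 592 = 1497 → wraps to -551 (10111011001)

-551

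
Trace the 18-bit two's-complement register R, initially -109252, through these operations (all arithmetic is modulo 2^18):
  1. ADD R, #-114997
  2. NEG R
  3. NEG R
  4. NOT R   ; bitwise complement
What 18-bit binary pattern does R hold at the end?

110110101111111000

Start: R = -109252 = 100101010100111100.
R = -109252 + (-114997) = -224249; wraps to 37895 = 001001010000000111
R = −(37895) = -37895 = 110110101111111001
R = −(-37895) = 37895 = 001001010000000111
R = NOT 001001010000000111 = 110110101111111000 = -37896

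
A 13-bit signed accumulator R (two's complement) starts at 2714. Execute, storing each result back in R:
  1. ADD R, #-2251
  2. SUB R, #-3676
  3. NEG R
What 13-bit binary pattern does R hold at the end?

0111111010101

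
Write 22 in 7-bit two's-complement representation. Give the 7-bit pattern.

22 is non-negative, so write it directly in 7 bits: 0010110.

0010110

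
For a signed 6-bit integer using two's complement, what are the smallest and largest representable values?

min = -32, max = 31

Minimum: −2^5 = -32.
Maximum: 2^5 − 1 = 31.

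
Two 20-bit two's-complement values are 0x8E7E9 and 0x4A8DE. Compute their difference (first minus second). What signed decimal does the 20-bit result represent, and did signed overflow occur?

0x8E7E9 = 10001110011111101001 = -464919 (signed)
0x4A8DE = 01001010100011011110 = 305374 (signed)
Subtract via negate-and-add: invert 01001010100011011110 + 1 = 10110101011100100010 (i.e. -305374).
  10001110011111101001
+ 10110101011100100010
= 01000011111100001011  (discard carry-out 1)
Result 01000011111100001011: MSB = 0 → value 278283.
Both addends (after negating the subtrahend) are negative but the stored result is non-negative: signed overflow. The true value -464919 − 305374 = -770293 lies outside [-524288, 524287].

278283; overflow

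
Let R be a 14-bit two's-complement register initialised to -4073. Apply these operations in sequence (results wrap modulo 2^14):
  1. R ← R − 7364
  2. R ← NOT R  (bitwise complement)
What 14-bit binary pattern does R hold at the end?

Start: R = -4073 = 11000000010111.
R = -4073 − 7364 = -11437; wraps to 4947 = 01001101010011
R = NOT 01001101010011 = 10110010101100 = -4948

10110010101100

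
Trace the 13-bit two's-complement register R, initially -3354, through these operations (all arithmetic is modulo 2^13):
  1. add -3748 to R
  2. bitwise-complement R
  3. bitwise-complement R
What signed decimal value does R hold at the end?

Start: R = -3354 = 1001011100110.
R = -3354 + (-3748) = -7102; wraps to 1090 = 0010001000010
R = NOT 0010001000010 = 1101110111101 = -1091
R = NOT 1101110111101 = 0010001000010 = 1090

1090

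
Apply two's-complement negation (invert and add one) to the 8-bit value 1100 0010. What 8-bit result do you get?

00111110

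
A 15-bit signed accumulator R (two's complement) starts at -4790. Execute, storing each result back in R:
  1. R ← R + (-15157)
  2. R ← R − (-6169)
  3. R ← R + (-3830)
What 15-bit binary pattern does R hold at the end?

011101100111000

Start: R = -4790 = 110110101001010.
R = -4790 + (-15157) = -19947; wraps to 12821 = 011001000010101
R = 12821 − (-6169) = 18990; wraps to -13778 = 100101000101110
R = -13778 + (-3830) = -17608; wraps to 15160 = 011101100111000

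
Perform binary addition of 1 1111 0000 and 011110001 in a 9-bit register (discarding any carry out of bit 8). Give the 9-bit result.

011100001

  111110000
+ 011110001
= 011100001  (discard carry-out 1)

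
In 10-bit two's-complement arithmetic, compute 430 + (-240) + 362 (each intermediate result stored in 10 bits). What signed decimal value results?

-472

430 + (-240) = 190 (0010111110)
190 + 362 = 552 → wraps to -472 (1000101000)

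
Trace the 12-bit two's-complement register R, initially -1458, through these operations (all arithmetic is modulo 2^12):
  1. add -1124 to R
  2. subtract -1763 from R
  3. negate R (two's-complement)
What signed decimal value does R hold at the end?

Start: R = -1458 = 101001001110.
R = -1458 + (-1124) = -2582; wraps to 1514 = 010111101010
R = 1514 − (-1763) = 3277; wraps to -819 = 110011001101
R = −(-819) = 819 = 001100110011

819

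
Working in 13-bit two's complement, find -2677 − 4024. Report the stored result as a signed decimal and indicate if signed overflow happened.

1491; overflow

-2677 → 1010110001011
4024 → 0111110111000
Subtract via negate-and-add: invert 0111110111000 + 1 = 1000001001000 (i.e. -4024).
  1010110001011
+ 1000001001000
= 0010111010011  (discard carry-out 1)
Result 0010111010011: MSB = 0 → value 1491.
Both addends (after negating the subtrahend) are negative but the stored result is non-negative: signed overflow. The true value -2677 − 4024 = -6701 lies outside [-4096, 4095].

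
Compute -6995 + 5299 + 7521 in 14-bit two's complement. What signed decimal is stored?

-6995 + 5299 = -1696 (11100101100000)
-1696 + 7521 = 5825 (01011011000001)

5825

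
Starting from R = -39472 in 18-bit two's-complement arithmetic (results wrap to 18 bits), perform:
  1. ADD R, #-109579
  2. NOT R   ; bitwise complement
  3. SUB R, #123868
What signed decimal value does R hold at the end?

25182

Start: R = -39472 = 110110010111010000.
R = -39472 + (-109579) = -149051; wraps to 113093 = 011011100111000101
R = NOT 011011100111000101 = 100100011000111010 = -113094
R = -113094 − 123868 = -236962; wraps to 25182 = 000110001001011110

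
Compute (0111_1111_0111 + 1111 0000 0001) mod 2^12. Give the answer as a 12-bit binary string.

011011111000

  011111110111
+ 111100000001
= 011011111000  (discard carry-out 1)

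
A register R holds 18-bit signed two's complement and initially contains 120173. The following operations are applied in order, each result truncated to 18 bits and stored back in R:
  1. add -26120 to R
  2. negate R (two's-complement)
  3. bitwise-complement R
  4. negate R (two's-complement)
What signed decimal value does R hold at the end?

Start: R = 120173 = 011101010101101101.
R = 120173 + (-26120) = 94053 = 010110111101100101
R = −(94053) = -94053 = 101001000010011011
R = NOT 101001000010011011 = 010110111101100100 = 94052
R = −(94052) = -94052 = 101001000010011100

-94052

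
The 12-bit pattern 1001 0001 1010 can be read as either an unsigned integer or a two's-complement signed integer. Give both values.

Unsigned: 100100011010 = 2330.
Signed: MSB=1 → 2330 − 4096 = -1766.

unsigned = 2330, signed = -1766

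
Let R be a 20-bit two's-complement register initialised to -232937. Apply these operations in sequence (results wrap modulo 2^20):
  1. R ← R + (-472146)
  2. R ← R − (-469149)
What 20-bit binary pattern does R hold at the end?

11000110011001100010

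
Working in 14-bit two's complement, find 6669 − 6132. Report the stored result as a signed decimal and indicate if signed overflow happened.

6669 → 01101000001101
6132 → 01011111110100
Subtract via negate-and-add: invert 01011111110100 + 1 = 10100000001100 (i.e. -6132).
  01101000001101
+ 10100000001100
= 00001000011001  (discard carry-out 1)
Result 00001000011001: MSB = 0 → value 537.
Addends (after negating the subtrahend) have opposite signs, so signed overflow cannot occur.

537; no overflow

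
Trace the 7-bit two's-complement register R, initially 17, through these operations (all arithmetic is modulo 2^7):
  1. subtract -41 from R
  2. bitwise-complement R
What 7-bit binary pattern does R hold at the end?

1000101

Start: R = 17 = 0010001.
R = 17 − (-41) = 58 = 0111010
R = NOT 0111010 = 1000101 = -59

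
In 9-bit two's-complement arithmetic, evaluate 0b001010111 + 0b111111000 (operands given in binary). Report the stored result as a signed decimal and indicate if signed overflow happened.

79; no overflow

0b001010111 → 001010111 = 87 (signed)
0b111111000 → 111111000 = -8 (signed)
  001010111
+ 111111000
= 001001111  (discard carry-out 1)
Result 001001111: MSB = 0 → value 79.
Addends have opposite signs, so signed overflow cannot occur.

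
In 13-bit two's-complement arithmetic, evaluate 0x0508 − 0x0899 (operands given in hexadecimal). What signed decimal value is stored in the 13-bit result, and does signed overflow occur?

0x0508 = 0010100001000 = 1288 (signed)
0x0899 = 0100010011001 = 2201 (signed)
Subtract via negate-and-add: invert 0100010011001 + 1 = 1011101100111 (i.e. -2201).
  0010100001000
+ 1011101100111
= 1110001101111
Result 1110001101111: MSB = 1 → 7279 − 8192 = -913.
Addends (after negating the subtrahend) have opposite signs, so signed overflow cannot occur.

-913; no overflow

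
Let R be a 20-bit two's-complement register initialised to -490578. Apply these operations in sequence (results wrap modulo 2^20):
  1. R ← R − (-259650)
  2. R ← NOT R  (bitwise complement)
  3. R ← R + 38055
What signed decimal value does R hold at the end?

Start: R = -490578 = 10001000001110101110.
R = -490578 − (-259650) = -230928 = 11000111100111110000
R = NOT 11000111100111110000 = 00111000011000001111 = 230927
R = 230927 + 38055 = 268982 = 01000001101010110110

268982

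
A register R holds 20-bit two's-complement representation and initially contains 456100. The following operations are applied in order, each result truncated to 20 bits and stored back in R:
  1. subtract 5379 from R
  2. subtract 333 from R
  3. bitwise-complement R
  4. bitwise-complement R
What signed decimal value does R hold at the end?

450388

Start: R = 456100 = 01101111010110100100.
R = 456100 − 5379 = 450721 = 01101110000010100001
R = 450721 − 333 = 450388 = 01101101111101010100
R = NOT 01101101111101010100 = 10010010000010101011 = -450389
R = NOT 10010010000010101011 = 01101101111101010100 = 450388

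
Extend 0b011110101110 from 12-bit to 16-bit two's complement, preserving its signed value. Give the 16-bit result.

MSB of 011110101110 is 0; replicate it into the new high bits.
0000|011110101110 → 0000011110101110 (still 1966).

0000011110101110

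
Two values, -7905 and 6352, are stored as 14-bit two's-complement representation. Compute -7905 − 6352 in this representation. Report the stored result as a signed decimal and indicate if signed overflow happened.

-7905 → 10000100011111
6352 → 01100011010000
Subtract via negate-and-add: invert 01100011010000 + 1 = 10011100110000 (i.e. -6352).
  10000100011111
+ 10011100110000
= 00100001001111  (discard carry-out 1)
Result 00100001001111: MSB = 0 → value 2127.
Both addends (after negating the subtrahend) are negative but the stored result is non-negative: signed overflow. The true value -7905 − 6352 = -14257 lies outside [-8192, 8191].

2127; overflow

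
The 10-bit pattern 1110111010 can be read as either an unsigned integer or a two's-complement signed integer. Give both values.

unsigned = 954, signed = -70

Unsigned: 1110111010 = 954.
Signed: MSB=1 → 954 − 1024 = -70.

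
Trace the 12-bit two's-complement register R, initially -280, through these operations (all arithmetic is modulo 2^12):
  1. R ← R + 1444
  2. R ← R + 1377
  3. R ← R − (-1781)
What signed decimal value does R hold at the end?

Start: R = -280 = 111011101000.
R = -280 + 1444 = 1164 = 010010001100
R = 1164 + 1377 = 2541; wraps to -1555 = 100111101101
R = -1555 − (-1781) = 226 = 000011100010

226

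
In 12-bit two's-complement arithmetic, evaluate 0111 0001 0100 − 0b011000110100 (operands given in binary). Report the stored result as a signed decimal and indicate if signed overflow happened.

224; no overflow

0111 0001 0100 → 011100010100 = 1812 (signed)
0b011000110100 → 011000110100 = 1588 (signed)
Subtract via negate-and-add: invert 011000110100 + 1 = 100111001100 (i.e. -1588).
  011100010100
+ 100111001100
= 000011100000  (discard carry-out 1)
Result 000011100000: MSB = 0 → value 224.
Addends (after negating the subtrahend) have opposite signs, so signed overflow cannot occur.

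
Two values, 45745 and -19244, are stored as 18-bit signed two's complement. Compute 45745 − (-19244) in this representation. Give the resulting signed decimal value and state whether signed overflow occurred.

64989; no overflow

45745 → 001011001010110001
-19244 → 111011010011010100
Subtract via negate-and-add: invert 111011010011010100 + 1 = 000100101100101100 (i.e. 19244).
  001011001010110001
+ 000100101100101100
= 001111110111011101
Result 001111110111011101: MSB = 0 → value 64989.
Both addends (after negating the subtrahend) are non-negative and so is the stored result: no signed overflow.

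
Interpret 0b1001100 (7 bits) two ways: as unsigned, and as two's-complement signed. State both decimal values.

unsigned = 76, signed = -52

Unsigned: 1001100 = 76.
Signed: MSB=1 → 76 − 128 = -52.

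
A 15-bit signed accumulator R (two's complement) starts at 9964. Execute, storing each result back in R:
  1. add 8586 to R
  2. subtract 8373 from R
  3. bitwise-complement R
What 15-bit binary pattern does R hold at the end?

101100000111110

Start: R = 9964 = 010011011101100.
R = 9964 + 8586 = 18550; wraps to -14218 = 100100001110110
R = -14218 − 8373 = -22591; wraps to 10177 = 010011111000001
R = NOT 010011111000001 = 101100000111110 = -10178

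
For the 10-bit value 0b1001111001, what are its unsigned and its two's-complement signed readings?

Unsigned: 1001111001 = 633.
Signed: MSB=1 → 633 − 1024 = -391.

unsigned = 633, signed = -391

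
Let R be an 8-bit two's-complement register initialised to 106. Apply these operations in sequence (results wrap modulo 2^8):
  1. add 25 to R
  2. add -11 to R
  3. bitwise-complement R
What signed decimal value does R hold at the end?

Start: R = 106 = 01101010.
R = 106 + 25 = 131; wraps to -125 = 10000011
R = -125 + (-11) = -136; wraps to 120 = 01111000
R = NOT 01111000 = 10000111 = -121

-121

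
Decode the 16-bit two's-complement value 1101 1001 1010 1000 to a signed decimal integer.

-9816

MSB is 1, so the value is negative.
Invert: 0010011001010111. Add 1: 0010011001011000 = 9816. So the value is −9816.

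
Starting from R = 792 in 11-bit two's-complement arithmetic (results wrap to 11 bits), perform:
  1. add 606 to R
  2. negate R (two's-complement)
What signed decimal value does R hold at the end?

Start: R = 792 = 01100011000.
R = 792 + 606 = 1398; wraps to -650 = 10101110110
R = −(-650) = 650 = 01010001010

650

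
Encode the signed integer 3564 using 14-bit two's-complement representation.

00110111101100

3564 is non-negative, so write it directly in 14 bits: 00110111101100.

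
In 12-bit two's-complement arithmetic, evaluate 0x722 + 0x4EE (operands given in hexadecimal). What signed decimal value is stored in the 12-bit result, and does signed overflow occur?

0x722 = 011100100010 = 1826 (signed)
0x4EE = 010011101110 = 1262 (signed)
  011100100010
+ 010011101110
= 110000010000
Result 110000010000: MSB = 1 → 3088 − 4096 = -1008.
Both addends are non-negative but the stored result is negative: signed overflow. The true value 1826 + 1262 = 3088 lies outside [-2048, 2047].

-1008; overflow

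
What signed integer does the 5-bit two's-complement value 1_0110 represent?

MSB is 1, so the value is negative.
Unsigned reading: 22. Subtract 2^5 = 32: 22 − 32 = -10.

-10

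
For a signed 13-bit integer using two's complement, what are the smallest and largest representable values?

min = -4096, max = 4095

Minimum: −2^12 = -4096.
Maximum: 2^12 − 1 = 4095.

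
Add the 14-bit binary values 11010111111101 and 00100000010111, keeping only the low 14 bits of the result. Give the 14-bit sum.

11111000010100

  11010111111101
+ 00100000010111
= 11111000010100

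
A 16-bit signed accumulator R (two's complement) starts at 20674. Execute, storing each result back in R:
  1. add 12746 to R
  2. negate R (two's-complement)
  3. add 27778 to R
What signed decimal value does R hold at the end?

-5642

Start: R = 20674 = 0101000011000010.
R = 20674 + 12746 = 33420; wraps to -32116 = 1000001010001100
R = −(-32116) = 32116 = 0111110101110100
R = 32116 + 27778 = 59894; wraps to -5642 = 1110100111110110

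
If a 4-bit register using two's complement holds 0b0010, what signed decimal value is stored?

MSB is 0, so the value is non-negative: 0010 = 2.

2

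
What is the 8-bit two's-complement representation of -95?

10100001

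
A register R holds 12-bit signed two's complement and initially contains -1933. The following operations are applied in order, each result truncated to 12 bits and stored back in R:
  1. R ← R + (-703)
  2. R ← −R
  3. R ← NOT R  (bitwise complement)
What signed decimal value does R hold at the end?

1459

Start: R = -1933 = 100001110011.
R = -1933 + (-703) = -2636; wraps to 1460 = 010110110100
R = −(1460) = -1460 = 101001001100
R = NOT 101001001100 = 010110110011 = 1459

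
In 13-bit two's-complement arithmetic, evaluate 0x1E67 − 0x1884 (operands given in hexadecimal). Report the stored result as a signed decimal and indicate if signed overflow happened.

1507; no overflow

0x1E67 = 1111001100111 = -409 (signed)
0x1884 = 1100010000100 = -1916 (signed)
Subtract via negate-and-add: invert 1100010000100 + 1 = 0011101111100 (i.e. 1916).
  1111001100111
+ 0011101111100
= 0010111100011  (discard carry-out 1)
Result 0010111100011: MSB = 0 → value 1507.
Addends (after negating the subtrahend) have opposite signs, so signed overflow cannot occur.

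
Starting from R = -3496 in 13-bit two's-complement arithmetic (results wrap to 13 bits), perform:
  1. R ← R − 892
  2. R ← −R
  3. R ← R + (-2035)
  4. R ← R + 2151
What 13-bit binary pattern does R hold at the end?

1000110011000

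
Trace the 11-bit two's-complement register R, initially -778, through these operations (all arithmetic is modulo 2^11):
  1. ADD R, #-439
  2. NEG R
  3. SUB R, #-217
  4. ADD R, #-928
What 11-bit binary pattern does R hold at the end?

Start: R = -778 = 10011110110.
R = -778 + (-439) = -1217; wraps to 831 = 01100111111
R = −(831) = -831 = 10011000001
R = -831 − (-217) = -614 = 10110011010
R = -614 + (-928) = -1542; wraps to 506 = 00111111010

00111111010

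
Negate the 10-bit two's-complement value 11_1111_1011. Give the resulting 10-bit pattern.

0000000101

Invert: 0000000100. Add 1: 0000000101.
Check: 1111111011 = -5, 0000000101 = 5.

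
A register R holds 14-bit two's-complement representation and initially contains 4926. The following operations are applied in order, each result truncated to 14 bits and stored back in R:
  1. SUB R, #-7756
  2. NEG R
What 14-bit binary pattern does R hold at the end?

Start: R = 4926 = 01001100111110.
R = 4926 − (-7756) = 12682; wraps to -3702 = 11000110001010
R = −(-3702) = 3702 = 00111001110110

00111001110110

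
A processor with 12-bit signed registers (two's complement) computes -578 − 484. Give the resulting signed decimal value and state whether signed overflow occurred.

-578 → 110110111110
484 → 000111100100
Subtract via negate-and-add: invert 000111100100 + 1 = 111000011100 (i.e. -484).
  110110111110
+ 111000011100
= 101111011010  (discard carry-out 1)
Result 101111011010: MSB = 1 → 3034 − 4096 = -1062.
Both addends (after negating the subtrahend) are negative and so is the stored result: no signed overflow.

-1062; no overflow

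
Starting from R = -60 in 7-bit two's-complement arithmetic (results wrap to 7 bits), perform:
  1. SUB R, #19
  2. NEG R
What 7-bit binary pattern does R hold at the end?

Start: R = -60 = 1000100.
R = -60 − 19 = -79; wraps to 49 = 0110001
R = −(49) = -49 = 1001111

1001111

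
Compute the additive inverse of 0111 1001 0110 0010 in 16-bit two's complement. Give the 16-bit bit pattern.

1000011010011110

Invert: 1000011010011101. Add 1: 1000011010011110.
Check: 0111100101100010 = 31074, 1000011010011110 = -31074.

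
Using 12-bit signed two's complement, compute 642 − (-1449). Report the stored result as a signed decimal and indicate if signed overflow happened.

-2005; overflow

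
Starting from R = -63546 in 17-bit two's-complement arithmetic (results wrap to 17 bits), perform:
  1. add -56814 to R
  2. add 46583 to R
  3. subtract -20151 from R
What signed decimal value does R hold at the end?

-53626

Start: R = -63546 = 10000011111000110.
R = -63546 + (-56814) = -120360; wraps to 10712 = 00010100111011000
R = 10712 + 46583 = 57295 = 01101111111001111
R = 57295 − (-20151) = 77446; wraps to -53626 = 10010111010000110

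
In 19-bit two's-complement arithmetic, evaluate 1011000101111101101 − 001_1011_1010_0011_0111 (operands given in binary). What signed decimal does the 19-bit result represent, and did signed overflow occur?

250294; overflow

1011000101111101101 = -160787 (signed)
001_1011_1010_0011_0111 → 0011011101000110111 = 113207 (signed)
Subtract via negate-and-add: invert 0011011101000110111 + 1 = 1100100010111001001 (i.e. -113207).
  1011000101111101101
+ 1100100010111001001
= 0111101000110110110  (discard carry-out 1)
Result 0111101000110110110: MSB = 0 → value 250294.
Both addends (after negating the subtrahend) are negative but the stored result is non-negative: signed overflow. The true value -160787 − 113207 = -273994 lies outside [-262144, 262143].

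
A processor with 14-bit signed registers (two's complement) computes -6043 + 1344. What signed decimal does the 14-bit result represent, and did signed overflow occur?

-4699; no overflow

-6043 → 10100001100101
1344 → 00010101000000
  10100001100101
+ 00010101000000
= 10110110100101
Result 10110110100101: MSB = 1 → 11685 − 16384 = -4699.
Addends have opposite signs, so signed overflow cannot occur.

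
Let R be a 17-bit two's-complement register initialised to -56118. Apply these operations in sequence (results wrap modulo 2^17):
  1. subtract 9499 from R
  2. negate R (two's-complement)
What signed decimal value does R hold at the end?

Start: R = -56118 = 10010010011001010.
R = -56118 − 9499 = -65617; wraps to 65455 = 01111111110101111
R = −(65455) = -65455 = 10000000001010001

-65455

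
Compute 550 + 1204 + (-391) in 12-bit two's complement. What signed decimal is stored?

550 + 1204 = 1754 (011011011010)
1754 + (-391) = 1363 (010101010011)

1363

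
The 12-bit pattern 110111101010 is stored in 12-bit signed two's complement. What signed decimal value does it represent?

MSB is 1, so the value is negative.
Unsigned reading: 3562. Subtract 2^12 = 4096: 3562 − 4096 = -534.

-534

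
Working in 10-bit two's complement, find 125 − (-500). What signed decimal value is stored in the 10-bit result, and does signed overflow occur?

-399; overflow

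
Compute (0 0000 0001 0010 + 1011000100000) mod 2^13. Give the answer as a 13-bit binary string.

  0000000010010
+ 1011000100000
= 1011000110010

1011000110010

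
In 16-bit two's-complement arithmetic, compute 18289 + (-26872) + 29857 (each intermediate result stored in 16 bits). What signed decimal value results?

18289 + (-26872) = -8583 (1101111001111001)
-8583 + 29857 = 21274 (0101001100011010)

21274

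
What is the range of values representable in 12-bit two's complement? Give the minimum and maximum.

Minimum: −2^11 = -2048.
Maximum: 2^11 − 1 = 2047.

min = -2048, max = 2047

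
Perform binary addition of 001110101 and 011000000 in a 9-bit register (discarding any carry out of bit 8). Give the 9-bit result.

100110101

  001110101
+ 011000000
= 100110101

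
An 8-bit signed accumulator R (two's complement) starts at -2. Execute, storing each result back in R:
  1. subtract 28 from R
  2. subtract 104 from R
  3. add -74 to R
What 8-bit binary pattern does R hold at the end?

00110000

Start: R = -2 = 11111110.
R = -2 − 28 = -30 = 11100010
R = -30 − 104 = -134; wraps to 122 = 01111010
R = 122 + (-74) = 48 = 00110000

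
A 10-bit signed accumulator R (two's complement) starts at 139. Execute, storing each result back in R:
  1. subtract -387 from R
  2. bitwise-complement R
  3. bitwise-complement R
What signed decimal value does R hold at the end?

-498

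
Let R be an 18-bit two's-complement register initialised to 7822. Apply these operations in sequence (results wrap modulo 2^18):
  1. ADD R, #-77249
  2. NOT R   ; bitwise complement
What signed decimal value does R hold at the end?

69426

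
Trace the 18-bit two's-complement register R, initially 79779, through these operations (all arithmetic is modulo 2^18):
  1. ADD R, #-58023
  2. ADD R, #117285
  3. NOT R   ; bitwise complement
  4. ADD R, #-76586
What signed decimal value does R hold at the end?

46516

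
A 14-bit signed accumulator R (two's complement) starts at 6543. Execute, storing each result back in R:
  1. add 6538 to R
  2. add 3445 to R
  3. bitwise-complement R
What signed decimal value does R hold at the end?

-143

Start: R = 6543 = 01100110001111.
R = 6543 + 6538 = 13081; wraps to -3303 = 11001100011001
R = -3303 + 3445 = 142 = 00000010001110
R = NOT 00000010001110 = 11111101110001 = -143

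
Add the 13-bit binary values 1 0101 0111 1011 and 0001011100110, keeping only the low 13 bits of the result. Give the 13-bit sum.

1100001100001

  1010101111011
+ 0001011100110
= 1100001100001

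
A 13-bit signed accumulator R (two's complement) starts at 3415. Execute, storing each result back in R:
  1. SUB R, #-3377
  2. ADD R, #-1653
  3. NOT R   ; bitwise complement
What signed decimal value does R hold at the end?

3052

Start: R = 3415 = 0110101010111.
R = 3415 − (-3377) = 6792; wraps to -1400 = 1101010001000
R = -1400 + (-1653) = -3053 = 1010000010011
R = NOT 1010000010011 = 0101111101100 = 3052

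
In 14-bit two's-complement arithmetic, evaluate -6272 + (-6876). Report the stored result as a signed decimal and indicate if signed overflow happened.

3236; overflow

-6272 → 10011110000000
-6876 → 10010100100100
  10011110000000
+ 10010100100100
= 00110010100100  (discard carry-out 1)
Result 00110010100100: MSB = 0 → value 3236.
Both addends are negative but the stored result is non-negative: signed overflow. The true value -6272 + (-6876) = -13148 lies outside [-8192, 8191].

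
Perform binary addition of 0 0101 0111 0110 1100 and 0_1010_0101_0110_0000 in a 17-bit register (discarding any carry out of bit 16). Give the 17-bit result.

01111110011001100

  00101011101101100
+ 01010010101100000
= 01111110011001100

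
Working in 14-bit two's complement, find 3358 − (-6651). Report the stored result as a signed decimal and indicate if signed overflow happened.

-6375; overflow

3358 → 00110100011110
-6651 → 10011000000101
Subtract via negate-and-add: invert 10011000000101 + 1 = 01100111111011 (i.e. 6651).
  00110100011110
+ 01100111111011
= 10011100011001
Result 10011100011001: MSB = 1 → 10009 − 16384 = -6375.
Both addends (after negating the subtrahend) are non-negative but the stored result is negative: signed overflow. The true value 3358 − (-6651) = 10009 lies outside [-8192, 8191].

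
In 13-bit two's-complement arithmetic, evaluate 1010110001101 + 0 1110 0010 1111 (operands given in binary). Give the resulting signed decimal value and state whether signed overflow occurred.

956; no overflow

1010110001101 = -2675 (signed)
0 1110 0010 1111 → 0111000101111 = 3631 (signed)
  1010110001101
+ 0111000101111
= 0001110111100  (discard carry-out 1)
Result 0001110111100: MSB = 0 → value 956.
Addends have opposite signs, so signed overflow cannot occur.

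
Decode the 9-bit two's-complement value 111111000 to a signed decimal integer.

MSB is 1, so the value is negative.
Invert: 000000111. Add 1: 000001000 = 8. So the value is −8.

-8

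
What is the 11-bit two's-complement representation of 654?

01010001110

654 is non-negative, so write it directly in 11 bits: 01010001110.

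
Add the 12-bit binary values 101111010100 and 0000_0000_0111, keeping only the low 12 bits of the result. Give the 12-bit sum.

  101111010100
+ 000000000111
= 101111011011

101111011011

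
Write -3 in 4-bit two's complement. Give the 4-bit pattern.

1101

|-3| = 3 = 0011 in 4 bits.
Invert the bits: 1100. Add 1: 1101.
Check: 1101 reads as 13 − 16 = -3.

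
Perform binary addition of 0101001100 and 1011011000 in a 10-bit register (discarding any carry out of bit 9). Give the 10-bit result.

  0101001100
+ 1011011000
= 0000100100  (discard carry-out 1)

0000100100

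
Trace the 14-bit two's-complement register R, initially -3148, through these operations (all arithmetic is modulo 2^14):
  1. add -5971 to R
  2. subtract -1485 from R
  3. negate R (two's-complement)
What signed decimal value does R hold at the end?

7634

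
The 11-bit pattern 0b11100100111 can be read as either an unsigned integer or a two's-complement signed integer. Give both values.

unsigned = 1831, signed = -217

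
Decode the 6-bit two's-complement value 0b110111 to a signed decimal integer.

-9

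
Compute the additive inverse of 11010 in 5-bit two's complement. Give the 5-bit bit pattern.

00110

Invert: 00101. Add 1: 00110.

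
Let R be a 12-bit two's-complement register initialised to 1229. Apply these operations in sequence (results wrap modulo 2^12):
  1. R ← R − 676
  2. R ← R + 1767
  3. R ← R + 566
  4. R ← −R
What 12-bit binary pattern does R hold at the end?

Start: R = 1229 = 010011001101.
R = 1229 − 676 = 553 = 001000101001
R = 553 + 1767 = 2320; wraps to -1776 = 100100010000
R = -1776 + 566 = -1210 = 101101000110
R = −(-1210) = 1210 = 010010111010

010010111010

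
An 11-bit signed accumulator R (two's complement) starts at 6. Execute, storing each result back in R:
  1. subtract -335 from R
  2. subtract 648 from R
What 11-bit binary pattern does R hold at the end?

11011001101

Start: R = 6 = 00000000110.
R = 6 − (-335) = 341 = 00101010101
R = 341 − 648 = -307 = 11011001101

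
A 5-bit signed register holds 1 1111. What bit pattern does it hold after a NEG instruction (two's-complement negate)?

00001

Invert: 00000. Add 1: 00001.
Check: 11111 = -1, 00001 = 1.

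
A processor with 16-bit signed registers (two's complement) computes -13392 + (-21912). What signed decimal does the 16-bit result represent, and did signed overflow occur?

30232; overflow

-13392 → 1100101110110000
-21912 → 1010101001101000
  1100101110110000
+ 1010101001101000
= 0111011000011000  (discard carry-out 1)
Result 0111011000011000: MSB = 0 → value 30232.
Both addends are negative but the stored result is non-negative: signed overflow. The true value -13392 + (-21912) = -35304 lies outside [-32768, 32767].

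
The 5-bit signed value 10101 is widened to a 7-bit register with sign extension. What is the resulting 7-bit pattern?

1110101

MSB of 10101 is 1; replicate it into the new high bits.
11|10101 → 1110101 (still -11).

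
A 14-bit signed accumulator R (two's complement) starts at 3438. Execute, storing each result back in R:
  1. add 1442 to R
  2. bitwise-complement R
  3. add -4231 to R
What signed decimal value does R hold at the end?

7272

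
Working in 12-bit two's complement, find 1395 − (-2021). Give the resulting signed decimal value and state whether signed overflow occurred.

1395 → 010101110011
-2021 → 100000011011
Subtract via negate-and-add: invert 100000011011 + 1 = 011111100101 (i.e. 2021).
  010101110011
+ 011111100101
= 110101011000
Result 110101011000: MSB = 1 → 3416 − 4096 = -680.
Both addends (after negating the subtrahend) are non-negative but the stored result is negative: signed overflow. The true value 1395 − (-2021) = 3416 lies outside [-2048, 2047].

-680; overflow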